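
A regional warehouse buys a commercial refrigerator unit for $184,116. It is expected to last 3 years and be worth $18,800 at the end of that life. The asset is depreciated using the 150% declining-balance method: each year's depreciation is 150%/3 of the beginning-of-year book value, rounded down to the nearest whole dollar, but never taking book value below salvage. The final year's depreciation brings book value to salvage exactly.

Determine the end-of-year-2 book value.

Depreciable base = $184,116 − $18,800 = $165,316.
Year 1: ⌊$184,116 × 150%/3⌋ = $92,058. Book value $92,058.
Year 2: ⌊$92,058 × 150%/3⌋ = $46,029. Book value $46,029.

$46,029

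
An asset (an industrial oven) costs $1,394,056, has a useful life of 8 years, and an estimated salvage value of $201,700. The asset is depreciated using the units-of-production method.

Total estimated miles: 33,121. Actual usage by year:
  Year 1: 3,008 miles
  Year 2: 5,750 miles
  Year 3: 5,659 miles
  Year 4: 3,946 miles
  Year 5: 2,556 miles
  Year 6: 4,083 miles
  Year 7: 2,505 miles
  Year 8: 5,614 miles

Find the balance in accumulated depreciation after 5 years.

$753,084

Depreciable base = $1,394,056 − $201,700 = $1,192,356.
Rate = $1,192,356 / 33,121 miles = $36 per mile.
Year 1: 3,008 × $36 = $108,288. Book value $1,285,768.
Year 2: 5,750 × $36 = $207,000. Book value $1,078,768.
Year 3: 5,659 × $36 = $203,724. Book value $875,044.
Year 4: 3,946 × $36 = $142,056. Book value $732,988.
Year 5: 2,556 × $36 = $92,016. Book value $640,972.
Accumulated through year 5 = $1,394,056 − $640,972 = $753,084.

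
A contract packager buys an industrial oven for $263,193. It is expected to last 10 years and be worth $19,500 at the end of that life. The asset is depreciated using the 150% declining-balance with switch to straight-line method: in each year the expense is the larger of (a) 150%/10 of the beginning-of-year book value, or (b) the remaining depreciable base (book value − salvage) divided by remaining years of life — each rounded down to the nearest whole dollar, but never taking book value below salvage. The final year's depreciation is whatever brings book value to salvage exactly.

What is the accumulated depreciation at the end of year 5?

Depreciable base = $263,193 − $19,500 = $243,693.
Year 1: DB = ⌊$263,193 × 150%/10⌋ = $39,478; SL = ⌊$243,693/10⌋ = $24,369 → take DB $39,478. Book value $223,715.
Year 2: DB = ⌊$223,715 × 150%/10⌋ = $33,557; SL = ⌊$204,215/9⌋ = $22,690 → take DB $33,557. Book value $190,158.
Year 3: DB = ⌊$190,158 × 150%/10⌋ = $28,523; SL = ⌊$170,658/8⌋ = $21,332 → take DB $28,523. Book value $161,635.
Year 4: DB = ⌊$161,635 × 150%/10⌋ = $24,245; SL = ⌊$142,135/7⌋ = $20,305 → take DB $24,245. Book value $137,390.
Year 5: DB = ⌊$137,390 × 150%/10⌋ = $20,608; SL = ⌊$117,890/6⌋ = $19,648 → take DB $20,608. Book value $116,782.
Accumulated through year 5 = $263,193 − $116,782 = $146,411.

$146,411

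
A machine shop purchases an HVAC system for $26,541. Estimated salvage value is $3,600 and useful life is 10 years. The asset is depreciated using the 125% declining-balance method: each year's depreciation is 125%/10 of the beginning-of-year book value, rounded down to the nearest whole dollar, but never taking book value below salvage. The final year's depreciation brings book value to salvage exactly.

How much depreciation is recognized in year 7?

$1,489

Depreciable base = $26,541 − $3,600 = $22,941.
Year 1: ⌊$26,541 × 125%/10⌋ = $3,317. Book value $23,224.
Year 2: ⌊$23,224 × 125%/10⌋ = $2,903. Book value $20,321.
Year 3: ⌊$20,321 × 125%/10⌋ = $2,540. Book value $17,781.
Year 4: ⌊$17,781 × 125%/10⌋ = $2,222. Book value $15,559.
Year 5: ⌊$15,559 × 125%/10⌋ = $1,944. Book value $13,615.
Year 6: ⌊$13,615 × 125%/10⌋ = $1,701. Book value $11,914.
Year 7: ⌊$11,914 × 125%/10⌋ = $1,489. Book value $10,425.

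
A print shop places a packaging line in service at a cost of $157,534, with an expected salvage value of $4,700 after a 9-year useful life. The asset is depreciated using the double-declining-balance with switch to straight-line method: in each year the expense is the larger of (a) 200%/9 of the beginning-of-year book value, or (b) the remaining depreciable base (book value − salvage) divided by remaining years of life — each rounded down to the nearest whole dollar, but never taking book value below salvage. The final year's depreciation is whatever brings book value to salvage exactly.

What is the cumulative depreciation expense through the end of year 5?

Depreciable base = $157,534 − $4,700 = $152,834.
Year 1: DB = ⌊$157,534 × 200%/9⌋ = $35,007; SL = ⌊$152,834/9⌋ = $16,981 → take DB $35,007. Book value $122,527.
Year 2: DB = ⌊$122,527 × 200%/9⌋ = $27,228; SL = ⌊$117,827/8⌋ = $14,728 → take DB $27,228. Book value $95,299.
Year 3: DB = ⌊$95,299 × 200%/9⌋ = $21,177; SL = ⌊$90,599/7⌋ = $12,942 → take DB $21,177. Book value $74,122.
Year 4: DB = ⌊$74,122 × 200%/9⌋ = $16,471; SL = ⌊$69,422/6⌋ = $11,570 → take DB $16,471. Book value $57,651.
Year 5: DB = ⌊$57,651 × 200%/9⌋ = $12,811; SL = ⌊$52,951/5⌋ = $10,590 → take DB $12,811. Book value $44,840.
Accumulated through year 5 = $157,534 − $44,840 = $112,694.

$112,694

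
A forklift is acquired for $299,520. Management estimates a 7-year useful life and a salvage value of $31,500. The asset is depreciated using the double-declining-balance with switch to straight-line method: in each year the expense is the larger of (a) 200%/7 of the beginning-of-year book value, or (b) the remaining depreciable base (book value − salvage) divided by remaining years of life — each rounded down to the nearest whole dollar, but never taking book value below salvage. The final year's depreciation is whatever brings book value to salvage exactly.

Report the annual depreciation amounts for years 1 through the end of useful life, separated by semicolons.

Depreciable base = $299,520 − $31,500 = $268,020.
Year 1: DB = ⌊$299,520 × 200%/7⌋ = $85,577; SL = ⌊$268,020/7⌋ = $38,288 → take DB $85,577. Book value $213,943.
Year 2: DB = ⌊$213,943 × 200%/7⌋ = $61,126; SL = ⌊$182,443/6⌋ = $30,407 → take DB $61,126. Book value $152,817.
Year 3: DB = ⌊$152,817 × 200%/7⌋ = $43,662; SL = ⌊$121,317/5⌋ = $24,263 → take DB $43,662. Book value $109,155.
Year 4: DB = ⌊$109,155 × 200%/7⌋ = $31,187; SL = ⌊$77,655/4⌋ = $19,413 → take DB $31,187. Book value $77,968.
Year 5: DB = ⌊$77,968 × 200%/7⌋ = $22,276; SL = ⌊$46,468/3⌋ = $15,489 → take DB $22,276. Book value $55,692.
Year 6: DB = ⌊$55,692 × 200%/7⌋ = $15,912; SL = ⌊$24,192/2⌋ = $12,096 → take DB $15,912. Book value $39,780.
Year 7 (final): $39,780 − $31,500 = $8,280. Book value $31,500.

$85,577; $61,126; $43,662; $31,187; $22,276; $15,912; $8,280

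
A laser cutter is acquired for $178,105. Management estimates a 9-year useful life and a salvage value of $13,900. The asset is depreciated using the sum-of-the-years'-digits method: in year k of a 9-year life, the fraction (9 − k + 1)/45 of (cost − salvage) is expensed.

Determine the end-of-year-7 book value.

$24,847

Depreciable base = $178,105 − $13,900 = $164,205.
Sum of the years' digits = 9+8+7+6+5+4+3+2+1 = 45.
Year 1: $164,205 × 9/45 = $32,841. Book value $145,264.
Year 2: $164,205 × 8/45 = $29,192. Book value $116,072.
Year 3: $164,205 × 7/45 = $25,543. Book value $90,529.
Year 4: $164,205 × 6/45 = $21,894. Book value $68,635.
Year 5: $164,205 × 5/45 = $18,245. Book value $50,390.
Year 6: $164,205 × 4/45 = $14,596. Book value $35,794.
Year 7: $164,205 × 3/45 = $10,947. Book value $24,847.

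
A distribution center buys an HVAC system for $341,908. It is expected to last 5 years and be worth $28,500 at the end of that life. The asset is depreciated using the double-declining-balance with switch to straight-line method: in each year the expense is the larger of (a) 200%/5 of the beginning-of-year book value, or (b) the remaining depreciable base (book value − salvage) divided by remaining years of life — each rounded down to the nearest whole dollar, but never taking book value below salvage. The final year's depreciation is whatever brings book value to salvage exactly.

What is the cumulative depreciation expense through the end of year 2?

Depreciable base = $341,908 − $28,500 = $313,408.
Year 1: DB = ⌊$341,908 × 200%/5⌋ = $136,763; SL = ⌊$313,408/5⌋ = $62,681 → take DB $136,763. Book value $205,145.
Year 2: DB = ⌊$205,145 × 200%/5⌋ = $82,058; SL = ⌊$176,645/4⌋ = $44,161 → take DB $82,058. Book value $123,087.
Accumulated through year 2 = $341,908 − $123,087 = $218,821.

$218,821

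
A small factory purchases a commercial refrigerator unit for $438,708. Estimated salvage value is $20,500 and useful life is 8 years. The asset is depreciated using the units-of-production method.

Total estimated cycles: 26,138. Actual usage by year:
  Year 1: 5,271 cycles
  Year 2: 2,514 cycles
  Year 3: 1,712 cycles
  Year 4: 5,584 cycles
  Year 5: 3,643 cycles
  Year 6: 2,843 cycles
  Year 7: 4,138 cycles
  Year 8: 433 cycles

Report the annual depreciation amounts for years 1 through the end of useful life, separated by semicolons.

$84,336; $40,224; $27,392; $89,344; $58,288; $45,488; $66,208; $6,928

Depreciable base = $438,708 − $20,500 = $418,208.
Rate = $418,208 / 26,138 cycles = $16 per cycle.
Year 1: 5,271 × $16 = $84,336. Book value $354,372.
Year 2: 2,514 × $16 = $40,224. Book value $314,148.
Year 3: 1,712 × $16 = $27,392. Book value $286,756.
Year 4: 5,584 × $16 = $89,344. Book value $197,412.
Year 5: 3,643 × $16 = $58,288. Book value $139,124.
Year 6: 2,843 × $16 = $45,488. Book value $93,636.
Year 7: 4,138 × $16 = $66,208. Book value $27,428.
Year 8: 433 × $16 = $6,928. Book value $20,500.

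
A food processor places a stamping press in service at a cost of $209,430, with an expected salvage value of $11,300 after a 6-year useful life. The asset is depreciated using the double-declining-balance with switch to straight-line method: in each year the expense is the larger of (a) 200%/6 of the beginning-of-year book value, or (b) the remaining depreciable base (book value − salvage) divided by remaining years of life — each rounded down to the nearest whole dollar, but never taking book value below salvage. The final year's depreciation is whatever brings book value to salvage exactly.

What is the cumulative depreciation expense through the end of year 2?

$116,350

Depreciable base = $209,430 − $11,300 = $198,130.
Year 1: DB = ⌊$209,430 × 200%/6⌋ = $69,810; SL = ⌊$198,130/6⌋ = $33,021 → take DB $69,810. Book value $139,620.
Year 2: DB = ⌊$139,620 × 200%/6⌋ = $46,540; SL = ⌊$128,320/5⌋ = $25,664 → take DB $46,540. Book value $93,080.
Accumulated through year 2 = $209,430 − $93,080 = $116,350.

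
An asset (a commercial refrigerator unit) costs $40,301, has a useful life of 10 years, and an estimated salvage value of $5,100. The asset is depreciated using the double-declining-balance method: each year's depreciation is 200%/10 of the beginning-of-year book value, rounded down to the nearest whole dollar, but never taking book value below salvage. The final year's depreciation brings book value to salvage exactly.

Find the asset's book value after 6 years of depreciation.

Depreciable base = $40,301 − $5,100 = $35,201.
Year 1: ⌊$40,301 × 200%/10⌋ = $8,060. Book value $32,241.
Year 2: ⌊$32,241 × 200%/10⌋ = $6,448. Book value $25,793.
Year 3: ⌊$25,793 × 200%/10⌋ = $5,158. Book value $20,635.
Year 4: ⌊$20,635 × 200%/10⌋ = $4,127. Book value $16,508.
Year 5: ⌊$16,508 × 200%/10⌋ = $3,301. Book value $13,207.
Year 6: ⌊$13,207 × 200%/10⌋ = $2,641. Book value $10,566.

$10,566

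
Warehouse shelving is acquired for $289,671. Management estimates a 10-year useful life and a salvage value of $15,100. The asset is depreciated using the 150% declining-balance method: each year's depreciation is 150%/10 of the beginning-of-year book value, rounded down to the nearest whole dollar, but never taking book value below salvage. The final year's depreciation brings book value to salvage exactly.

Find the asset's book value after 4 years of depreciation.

Depreciable base = $289,671 − $15,100 = $274,571.
Year 1: ⌊$289,671 × 150%/10⌋ = $43,450. Book value $246,221.
Year 2: ⌊$246,221 × 150%/10⌋ = $36,933. Book value $209,288.
Year 3: ⌊$209,288 × 150%/10⌋ = $31,393. Book value $177,895.
Year 4: ⌊$177,895 × 150%/10⌋ = $26,684. Book value $151,211.

$151,211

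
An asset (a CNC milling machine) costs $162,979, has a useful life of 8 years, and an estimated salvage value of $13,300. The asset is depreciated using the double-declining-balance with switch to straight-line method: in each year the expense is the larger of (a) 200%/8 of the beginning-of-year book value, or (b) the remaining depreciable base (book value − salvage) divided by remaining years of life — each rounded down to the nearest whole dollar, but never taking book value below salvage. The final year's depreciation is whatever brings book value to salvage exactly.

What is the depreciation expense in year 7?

$7,854

Depreciable base = $162,979 − $13,300 = $149,679.
Year 1: DB = ⌊$162,979 × 200%/8⌋ = $40,744; SL = ⌊$149,679/8⌋ = $18,709 → take DB $40,744. Book value $122,235.
Year 2: DB = ⌊$122,235 × 200%/8⌋ = $30,558; SL = ⌊$108,935/7⌋ = $15,562 → take DB $30,558. Book value $91,677.
Year 3: DB = ⌊$91,677 × 200%/8⌋ = $22,919; SL = ⌊$78,377/6⌋ = $13,062 → take DB $22,919. Book value $68,758.
Year 4: DB = ⌊$68,758 × 200%/8⌋ = $17,189; SL = ⌊$55,458/5⌋ = $11,091 → take DB $17,189. Book value $51,569.
Year 5: DB = ⌊$51,569 × 200%/8⌋ = $12,892; SL = ⌊$38,269/4⌋ = $9,567 → take DB $12,892. Book value $38,677.
Year 6: DB = ⌊$38,677 × 200%/8⌋ = $9,669; SL = ⌊$25,377/3⌋ = $8,459 → take DB $9,669. Book value $29,008.
Year 7: DB = ⌊$29,008 × 200%/8⌋ = $7,252; SL = ⌊$15,708/2⌋ = $7,854 → take SL $7,854. Book value $21,154.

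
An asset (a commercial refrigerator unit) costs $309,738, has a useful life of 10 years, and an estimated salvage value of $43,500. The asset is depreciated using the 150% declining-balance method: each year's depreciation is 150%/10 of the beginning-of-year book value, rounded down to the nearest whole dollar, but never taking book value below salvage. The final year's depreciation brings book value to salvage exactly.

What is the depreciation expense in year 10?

$28,243

Depreciable base = $309,738 − $43,500 = $266,238.
Year 1: ⌊$309,738 × 150%/10⌋ = $46,460. Book value $263,278.
Year 2: ⌊$263,278 × 150%/10⌋ = $39,491. Book value $223,787.
Year 3: ⌊$223,787 × 150%/10⌋ = $33,568. Book value $190,219.
Year 4: ⌊$190,219 × 150%/10⌋ = $28,532. Book value $161,687.
Year 5: ⌊$161,687 × 150%/10⌋ = $24,253. Book value $137,434.
Year 6: ⌊$137,434 × 150%/10⌋ = $20,615. Book value $116,819.
Year 7: ⌊$116,819 × 150%/10⌋ = $17,522. Book value $99,297.
Year 8: ⌊$99,297 × 150%/10⌋ = $14,894. Book value $84,403.
Year 9: ⌊$84,403 × 150%/10⌋ = $12,660. Book value $71,743.
Year 10 (final): $71,743 − $43,500 = $28,243. Book value $43,500.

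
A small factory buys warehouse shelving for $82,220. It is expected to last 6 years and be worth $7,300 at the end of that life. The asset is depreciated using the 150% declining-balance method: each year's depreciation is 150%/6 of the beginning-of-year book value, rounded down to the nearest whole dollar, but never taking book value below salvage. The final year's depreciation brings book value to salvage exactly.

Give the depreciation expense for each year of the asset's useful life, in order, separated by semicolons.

$20,555; $15,416; $11,562; $8,671; $6,504; $12,212

Depreciable base = $82,220 − $7,300 = $74,920.
Year 1: ⌊$82,220 × 150%/6⌋ = $20,555. Book value $61,665.
Year 2: ⌊$61,665 × 150%/6⌋ = $15,416. Book value $46,249.
Year 3: ⌊$46,249 × 150%/6⌋ = $11,562. Book value $34,687.
Year 4: ⌊$34,687 × 150%/6⌋ = $8,671. Book value $26,016.
Year 5: ⌊$26,016 × 150%/6⌋ = $6,504. Book value $19,512.
Year 6 (final): $19,512 − $7,300 = $12,212. Book value $7,300.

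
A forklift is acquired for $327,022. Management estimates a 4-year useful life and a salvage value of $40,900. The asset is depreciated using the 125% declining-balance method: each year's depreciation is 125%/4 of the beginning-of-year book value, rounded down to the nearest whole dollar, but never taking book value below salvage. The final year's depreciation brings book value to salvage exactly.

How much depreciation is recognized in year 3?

Depreciable base = $327,022 − $40,900 = $286,122.
Year 1: ⌊$327,022 × 125%/4⌋ = $102,194. Book value $224,828.
Year 2: ⌊$224,828 × 125%/4⌋ = $70,258. Book value $154,570.
Year 3: ⌊$154,570 × 125%/4⌋ = $48,303. Book value $106,267.

$48,303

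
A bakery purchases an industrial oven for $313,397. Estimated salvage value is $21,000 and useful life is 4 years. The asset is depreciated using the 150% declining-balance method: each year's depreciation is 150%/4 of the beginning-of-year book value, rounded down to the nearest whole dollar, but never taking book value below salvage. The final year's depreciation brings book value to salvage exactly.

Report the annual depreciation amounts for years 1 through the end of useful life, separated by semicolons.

Depreciable base = $313,397 − $21,000 = $292,397.
Year 1: ⌊$313,397 × 150%/4⌋ = $117,523. Book value $195,874.
Year 2: ⌊$195,874 × 150%/4⌋ = $73,452. Book value $122,422.
Year 3: ⌊$122,422 × 150%/4⌋ = $45,908. Book value $76,514.
Year 4 (final): $76,514 − $21,000 = $55,514. Book value $21,000.

$117,523; $73,452; $45,908; $55,514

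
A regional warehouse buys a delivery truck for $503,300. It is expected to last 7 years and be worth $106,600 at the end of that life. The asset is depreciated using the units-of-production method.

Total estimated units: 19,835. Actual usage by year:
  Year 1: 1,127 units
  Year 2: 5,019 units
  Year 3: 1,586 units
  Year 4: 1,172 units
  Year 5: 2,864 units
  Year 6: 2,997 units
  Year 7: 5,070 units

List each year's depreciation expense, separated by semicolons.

$22,540; $100,380; $31,720; $23,440; $57,280; $59,940; $101,400

Depreciable base = $503,300 − $106,600 = $396,700.
Rate = $396,700 / 19,835 units = $20 per unit.
Year 1: 1,127 × $20 = $22,540. Book value $480,760.
Year 2: 5,019 × $20 = $100,380. Book value $380,380.
Year 3: 1,586 × $20 = $31,720. Book value $348,660.
Year 4: 1,172 × $20 = $23,440. Book value $325,220.
Year 5: 2,864 × $20 = $57,280. Book value $267,940.
Year 6: 2,997 × $20 = $59,940. Book value $208,000.
Year 7: 5,070 × $20 = $101,400. Book value $106,600.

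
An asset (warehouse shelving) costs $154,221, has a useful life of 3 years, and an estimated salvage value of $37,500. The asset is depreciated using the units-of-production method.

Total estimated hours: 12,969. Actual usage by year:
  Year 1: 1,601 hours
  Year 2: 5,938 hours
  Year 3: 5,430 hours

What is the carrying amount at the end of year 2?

Depreciable base = $154,221 − $37,500 = $116,721.
Rate = $116,721 / 12,969 hours = $9 per hour.
Year 1: 1,601 × $9 = $14,409. Book value $139,812.
Year 2: 5,938 × $9 = $53,442. Book value $86,370.

$86,370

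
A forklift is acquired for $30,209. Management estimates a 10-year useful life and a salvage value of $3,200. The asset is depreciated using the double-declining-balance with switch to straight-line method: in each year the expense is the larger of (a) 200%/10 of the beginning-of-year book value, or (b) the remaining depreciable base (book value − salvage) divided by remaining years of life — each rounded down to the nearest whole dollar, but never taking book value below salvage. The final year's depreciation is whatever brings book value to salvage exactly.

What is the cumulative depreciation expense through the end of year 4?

Depreciable base = $30,209 − $3,200 = $27,009.
Year 1: DB = ⌊$30,209 × 200%/10⌋ = $6,041; SL = ⌊$27,009/10⌋ = $2,700 → take DB $6,041. Book value $24,168.
Year 2: DB = ⌊$24,168 × 200%/10⌋ = $4,833; SL = ⌊$20,968/9⌋ = $2,329 → take DB $4,833. Book value $19,335.
Year 3: DB = ⌊$19,335 × 200%/10⌋ = $3,867; SL = ⌊$16,135/8⌋ = $2,016 → take DB $3,867. Book value $15,468.
Year 4: DB = ⌊$15,468 × 200%/10⌋ = $3,093; SL = ⌊$12,268/7⌋ = $1,752 → take DB $3,093. Book value $12,375.
Accumulated through year 4 = $30,209 − $12,375 = $17,834.

$17,834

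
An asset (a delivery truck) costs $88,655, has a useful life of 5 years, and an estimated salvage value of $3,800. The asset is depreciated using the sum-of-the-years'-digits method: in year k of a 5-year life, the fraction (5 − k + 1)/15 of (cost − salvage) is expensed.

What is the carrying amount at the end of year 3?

$20,771

Depreciable base = $88,655 − $3,800 = $84,855.
Sum of the years' digits = 5+4+3+2+1 = 15.
Year 1: $84,855 × 5/15 = $28,285. Book value $60,370.
Year 2: $84,855 × 4/15 = $22,628. Book value $37,742.
Year 3: $84,855 × 3/15 = $16,971. Book value $20,771.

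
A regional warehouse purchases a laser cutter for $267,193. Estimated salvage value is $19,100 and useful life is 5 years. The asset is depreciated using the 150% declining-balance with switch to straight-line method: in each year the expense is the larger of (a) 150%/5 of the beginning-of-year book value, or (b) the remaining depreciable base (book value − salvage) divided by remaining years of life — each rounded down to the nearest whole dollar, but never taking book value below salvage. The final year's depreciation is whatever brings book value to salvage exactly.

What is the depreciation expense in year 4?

Depreciable base = $267,193 − $19,100 = $248,093.
Year 1: DB = ⌊$267,193 × 150%/5⌋ = $80,157; SL = ⌊$248,093/5⌋ = $49,618 → take DB $80,157. Book value $187,036.
Year 2: DB = ⌊$187,036 × 150%/5⌋ = $56,110; SL = ⌊$167,936/4⌋ = $41,984 → take DB $56,110. Book value $130,926.
Year 3: DB = ⌊$130,926 × 150%/5⌋ = $39,277; SL = ⌊$111,826/3⌋ = $37,275 → take DB $39,277. Book value $91,649.
Year 4: DB = ⌊$91,649 × 150%/5⌋ = $27,494; SL = ⌊$72,549/2⌋ = $36,274 → take SL $36,274. Book value $55,375.

$36,274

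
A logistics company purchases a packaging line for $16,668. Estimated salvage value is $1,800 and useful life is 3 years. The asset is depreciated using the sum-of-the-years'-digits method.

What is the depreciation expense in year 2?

$4,956

Depreciable base = $16,668 − $1,800 = $14,868.
Sum of the years' digits = 3+2+1 = 6.
Year 1: $14,868 × 3/6 = $7,434. Book value $9,234.
Year 2: $14,868 × 2/6 = $4,956. Book value $4,278.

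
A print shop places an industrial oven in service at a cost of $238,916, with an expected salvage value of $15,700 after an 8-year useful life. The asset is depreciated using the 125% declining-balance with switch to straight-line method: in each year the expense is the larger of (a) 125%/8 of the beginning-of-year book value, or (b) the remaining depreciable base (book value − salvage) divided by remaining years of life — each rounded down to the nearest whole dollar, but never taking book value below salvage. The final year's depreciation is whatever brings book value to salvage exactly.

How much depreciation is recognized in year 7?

Depreciable base = $238,916 − $15,700 = $223,216.
Year 1: DB = ⌊$238,916 × 125%/8⌋ = $37,330; SL = ⌊$223,216/8⌋ = $27,902 → take DB $37,330. Book value $201,586.
Year 2: DB = ⌊$201,586 × 125%/8⌋ = $31,497; SL = ⌊$185,886/7⌋ = $26,555 → take DB $31,497. Book value $170,089.
Year 3: DB = ⌊$170,089 × 125%/8⌋ = $26,576; SL = ⌊$154,389/6⌋ = $25,731 → take DB $26,576. Book value $143,513.
Year 4: DB = ⌊$143,513 × 125%/8⌋ = $22,423; SL = ⌊$127,813/5⌋ = $25,562 → take SL $25,562. Book value $117,951.
Year 5: DB = ⌊$117,951 × 125%/8⌋ = $18,429; SL = ⌊$102,251/4⌋ = $25,562 → take SL $25,562. Book value $92,389.
Year 6: DB = ⌊$92,389 × 125%/8⌋ = $14,435; SL = ⌊$76,689/3⌋ = $25,563 → take SL $25,563. Book value $66,826.
Year 7: DB = ⌊$66,826 × 125%/8⌋ = $10,441; SL = ⌊$51,126/2⌋ = $25,563 → take SL $25,563. Book value $41,263.

$25,563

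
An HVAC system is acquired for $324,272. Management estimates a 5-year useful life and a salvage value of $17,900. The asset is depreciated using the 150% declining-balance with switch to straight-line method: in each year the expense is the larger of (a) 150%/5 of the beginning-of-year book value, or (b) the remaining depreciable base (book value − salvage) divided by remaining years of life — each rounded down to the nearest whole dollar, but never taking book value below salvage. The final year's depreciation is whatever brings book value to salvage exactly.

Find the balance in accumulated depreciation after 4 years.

$259,709

Depreciable base = $324,272 − $17,900 = $306,372.
Year 1: DB = ⌊$324,272 × 150%/5⌋ = $97,281; SL = ⌊$306,372/5⌋ = $61,274 → take DB $97,281. Book value $226,991.
Year 2: DB = ⌊$226,991 × 150%/5⌋ = $68,097; SL = ⌊$209,091/4⌋ = $52,272 → take DB $68,097. Book value $158,894.
Year 3: DB = ⌊$158,894 × 150%/5⌋ = $47,668; SL = ⌊$140,994/3⌋ = $46,998 → take DB $47,668. Book value $111,226.
Year 4: DB = ⌊$111,226 × 150%/5⌋ = $33,367; SL = ⌊$93,326/2⌋ = $46,663 → take SL $46,663. Book value $64,563.
Accumulated through year 4 = $324,272 − $64,563 = $259,709.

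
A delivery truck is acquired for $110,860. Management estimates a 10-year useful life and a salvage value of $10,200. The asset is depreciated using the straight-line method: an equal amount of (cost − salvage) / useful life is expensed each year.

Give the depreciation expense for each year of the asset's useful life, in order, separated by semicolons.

Depreciable base = $110,860 − $10,200 = $100,660.
Annual expense = $100,660 / 10 = $10,066.
End of year 1: book value $100,794.
End of year 2: book value $90,728.
End of year 3: book value $80,662.
End of year 4: book value $70,596.
End of year 5: book value $60,530.
End of year 6: book value $50,464.
End of year 7: book value $40,398.
End of year 8: book value $30,332.
End of year 9: book value $20,266.
End of year 10: book value $10,200.

$10,066; $10,066; $10,066; $10,066; $10,066; $10,066; $10,066; $10,066; $10,066; $10,066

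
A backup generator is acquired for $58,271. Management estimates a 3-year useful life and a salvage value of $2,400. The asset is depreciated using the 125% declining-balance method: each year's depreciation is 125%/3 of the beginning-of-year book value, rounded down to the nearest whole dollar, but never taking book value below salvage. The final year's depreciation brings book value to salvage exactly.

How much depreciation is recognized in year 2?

$14,163

Depreciable base = $58,271 − $2,400 = $55,871.
Year 1: ⌊$58,271 × 125%/3⌋ = $24,279. Book value $33,992.
Year 2: ⌊$33,992 × 125%/3⌋ = $14,163. Book value $19,829.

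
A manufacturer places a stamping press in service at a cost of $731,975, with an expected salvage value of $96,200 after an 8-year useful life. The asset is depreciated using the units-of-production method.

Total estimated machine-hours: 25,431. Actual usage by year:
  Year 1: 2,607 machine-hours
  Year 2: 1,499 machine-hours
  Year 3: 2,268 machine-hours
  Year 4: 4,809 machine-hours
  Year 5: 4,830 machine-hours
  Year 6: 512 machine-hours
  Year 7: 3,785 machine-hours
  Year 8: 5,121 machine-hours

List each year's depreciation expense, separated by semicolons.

$65,175; $37,475; $56,700; $120,225; $120,750; $12,800; $94,625; $128,025

Depreciable base = $731,975 − $96,200 = $635,775.
Rate = $635,775 / 25,431 machine-hours = $25 per machine-hour.
Year 1: 2,607 × $25 = $65,175. Book value $666,800.
Year 2: 1,499 × $25 = $37,475. Book value $629,325.
Year 3: 2,268 × $25 = $56,700. Book value $572,625.
Year 4: 4,809 × $25 = $120,225. Book value $452,400.
Year 5: 4,830 × $25 = $120,750. Book value $331,650.
Year 6: 512 × $25 = $12,800. Book value $318,850.
Year 7: 3,785 × $25 = $94,625. Book value $224,225.
Year 8: 5,121 × $25 = $128,025. Book value $96,200.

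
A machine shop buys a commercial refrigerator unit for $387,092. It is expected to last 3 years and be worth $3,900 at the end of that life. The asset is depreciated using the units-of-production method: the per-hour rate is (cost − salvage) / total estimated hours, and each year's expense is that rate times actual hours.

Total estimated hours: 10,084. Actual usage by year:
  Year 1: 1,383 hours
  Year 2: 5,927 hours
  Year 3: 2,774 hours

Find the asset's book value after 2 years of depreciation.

Depreciable base = $387,092 − $3,900 = $383,192.
Rate = $383,192 / 10,084 hours = $38 per hour.
Year 1: 1,383 × $38 = $52,554. Book value $334,538.
Year 2: 5,927 × $38 = $225,226. Book value $109,312.

$109,312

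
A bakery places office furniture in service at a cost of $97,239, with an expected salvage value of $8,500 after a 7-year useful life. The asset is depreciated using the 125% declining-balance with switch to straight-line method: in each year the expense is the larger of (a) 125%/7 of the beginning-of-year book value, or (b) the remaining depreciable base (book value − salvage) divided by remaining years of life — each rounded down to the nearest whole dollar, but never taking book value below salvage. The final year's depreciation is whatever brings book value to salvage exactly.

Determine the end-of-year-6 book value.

$19,849

Depreciable base = $97,239 − $8,500 = $88,739.
Year 1: DB = ⌊$97,239 × 125%/7⌋ = $17,364; SL = ⌊$88,739/7⌋ = $12,677 → take DB $17,364. Book value $79,875.
Year 2: DB = ⌊$79,875 × 125%/7⌋ = $14,263; SL = ⌊$71,375/6⌋ = $11,895 → take DB $14,263. Book value $65,612.
Year 3: DB = ⌊$65,612 × 125%/7⌋ = $11,716; SL = ⌊$57,112/5⌋ = $11,422 → take DB $11,716. Book value $53,896.
Year 4: DB = ⌊$53,896 × 125%/7⌋ = $9,624; SL = ⌊$45,396/4⌋ = $11,349 → take SL $11,349. Book value $42,547.
Year 5: DB = ⌊$42,547 × 125%/7⌋ = $7,597; SL = ⌊$34,047/3⌋ = $11,349 → take SL $11,349. Book value $31,198.
Year 6: DB = ⌊$31,198 × 125%/7⌋ = $5,571; SL = ⌊$22,698/2⌋ = $11,349 → take SL $11,349. Book value $19,849.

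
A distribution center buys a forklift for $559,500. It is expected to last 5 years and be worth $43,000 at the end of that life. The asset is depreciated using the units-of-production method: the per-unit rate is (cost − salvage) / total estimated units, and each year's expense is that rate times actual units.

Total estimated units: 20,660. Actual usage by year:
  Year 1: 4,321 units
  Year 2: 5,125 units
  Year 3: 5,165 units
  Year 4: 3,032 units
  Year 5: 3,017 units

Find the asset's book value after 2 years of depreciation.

$323,350

Depreciable base = $559,500 − $43,000 = $516,500.
Rate = $516,500 / 20,660 units = $25 per unit.
Year 1: 4,321 × $25 = $108,025. Book value $451,475.
Year 2: 5,125 × $25 = $128,125. Book value $323,350.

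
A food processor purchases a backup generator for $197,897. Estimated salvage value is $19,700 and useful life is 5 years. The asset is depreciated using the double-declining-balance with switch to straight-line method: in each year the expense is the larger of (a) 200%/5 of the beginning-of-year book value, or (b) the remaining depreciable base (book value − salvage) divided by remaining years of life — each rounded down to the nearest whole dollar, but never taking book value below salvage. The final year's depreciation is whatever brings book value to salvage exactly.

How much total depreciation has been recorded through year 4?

$172,248

Depreciable base = $197,897 − $19,700 = $178,197.
Year 1: DB = ⌊$197,897 × 200%/5⌋ = $79,158; SL = ⌊$178,197/5⌋ = $35,639 → take DB $79,158. Book value $118,739.
Year 2: DB = ⌊$118,739 × 200%/5⌋ = $47,495; SL = ⌊$99,039/4⌋ = $24,759 → take DB $47,495. Book value $71,244.
Year 3: DB = ⌊$71,244 × 200%/5⌋ = $28,497; SL = ⌊$51,544/3⌋ = $17,181 → take DB $28,497. Book value $42,747.
Year 4: DB = ⌊$42,747 × 200%/5⌋ = $17,098; SL = ⌊$23,047/2⌋ = $11,523 → take DB $17,098. Book value $25,649.
Accumulated through year 4 = $197,897 − $25,649 = $172,248.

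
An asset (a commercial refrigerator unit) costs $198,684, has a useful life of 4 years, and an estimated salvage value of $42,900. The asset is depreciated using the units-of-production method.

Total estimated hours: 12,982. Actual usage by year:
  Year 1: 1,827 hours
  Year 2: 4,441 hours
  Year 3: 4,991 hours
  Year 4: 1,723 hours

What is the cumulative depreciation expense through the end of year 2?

$75,216

Depreciable base = $198,684 − $42,900 = $155,784.
Rate = $155,784 / 12,982 hours = $12 per hour.
Year 1: 1,827 × $12 = $21,924. Book value $176,760.
Year 2: 4,441 × $12 = $53,292. Book value $123,468.
Accumulated through year 2 = $198,684 − $123,468 = $75,216.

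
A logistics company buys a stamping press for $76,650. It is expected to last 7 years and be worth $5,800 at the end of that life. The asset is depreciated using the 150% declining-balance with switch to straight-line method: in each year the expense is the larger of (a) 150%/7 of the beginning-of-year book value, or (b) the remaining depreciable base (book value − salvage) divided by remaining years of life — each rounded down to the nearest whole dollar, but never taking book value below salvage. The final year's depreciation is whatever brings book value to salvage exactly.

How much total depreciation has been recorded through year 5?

Depreciable base = $76,650 − $5,800 = $70,850.
Year 1: DB = ⌊$76,650 × 150%/7⌋ = $16,425; SL = ⌊$70,850/7⌋ = $10,121 → take DB $16,425. Book value $60,225.
Year 2: DB = ⌊$60,225 × 150%/7⌋ = $12,905; SL = ⌊$54,425/6⌋ = $9,070 → take DB $12,905. Book value $47,320.
Year 3: DB = ⌊$47,320 × 150%/7⌋ = $10,140; SL = ⌊$41,520/5⌋ = $8,304 → take DB $10,140. Book value $37,180.
Year 4: DB = ⌊$37,180 × 150%/7⌋ = $7,967; SL = ⌊$31,380/4⌋ = $7,845 → take DB $7,967. Book value $29,213.
Year 5: DB = ⌊$29,213 × 150%/7⌋ = $6,259; SL = ⌊$23,413/3⌋ = $7,804 → take SL $7,804. Book value $21,409.
Accumulated through year 5 = $76,650 − $21,409 = $55,241.

$55,241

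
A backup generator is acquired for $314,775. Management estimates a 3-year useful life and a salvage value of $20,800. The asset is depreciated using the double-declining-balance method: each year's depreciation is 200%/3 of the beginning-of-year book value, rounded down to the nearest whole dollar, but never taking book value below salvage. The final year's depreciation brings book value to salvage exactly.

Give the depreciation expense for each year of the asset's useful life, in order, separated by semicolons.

Depreciable base = $314,775 − $20,800 = $293,975.
Year 1: ⌊$314,775 × 200%/3⌋ = $209,850. Book value $104,925.
Year 2: ⌊$104,925 × 200%/3⌋ = $69,950. Book value $34,975.
Year 3 (final): $34,975 − $20,800 = $14,175. Book value $20,800.

$209,850; $69,950; $14,175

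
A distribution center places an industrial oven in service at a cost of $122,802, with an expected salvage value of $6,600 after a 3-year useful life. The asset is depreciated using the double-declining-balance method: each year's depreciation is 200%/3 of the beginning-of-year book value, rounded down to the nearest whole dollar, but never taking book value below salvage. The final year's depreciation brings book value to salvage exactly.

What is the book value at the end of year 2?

$13,645

Depreciable base = $122,802 − $6,600 = $116,202.
Year 1: ⌊$122,802 × 200%/3⌋ = $81,868. Book value $40,934.
Year 2: ⌊$40,934 × 200%/3⌋ = $27,289. Book value $13,645.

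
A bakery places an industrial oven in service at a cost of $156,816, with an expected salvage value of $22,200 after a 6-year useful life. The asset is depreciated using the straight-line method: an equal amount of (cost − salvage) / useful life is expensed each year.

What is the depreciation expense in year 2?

Depreciable base = $156,816 − $22,200 = $134,616.
Annual expense = $134,616 / 6 = $22,436.

$22,436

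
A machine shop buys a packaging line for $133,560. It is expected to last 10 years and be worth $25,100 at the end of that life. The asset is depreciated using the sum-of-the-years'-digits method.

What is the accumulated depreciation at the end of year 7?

Depreciable base = $133,560 − $25,100 = $108,460.
Sum of the years' digits = 10+9+8+7+6+5+4+3+2+1 = 55.
Year 1: $108,460 × 10/55 = $19,720. Book value $113,840.
Year 2: $108,460 × 9/55 = $17,748. Book value $96,092.
Year 3: $108,460 × 8/55 = $15,776. Book value $80,316.
Year 4: $108,460 × 7/55 = $13,804. Book value $66,512.
Year 5: $108,460 × 6/55 = $11,832. Book value $54,680.
Year 6: $108,460 × 5/55 = $9,860. Book value $44,820.
Year 7: $108,460 × 4/55 = $7,888. Book value $36,932.
Accumulated through year 7 = $133,560 − $36,932 = $96,628.

$96,628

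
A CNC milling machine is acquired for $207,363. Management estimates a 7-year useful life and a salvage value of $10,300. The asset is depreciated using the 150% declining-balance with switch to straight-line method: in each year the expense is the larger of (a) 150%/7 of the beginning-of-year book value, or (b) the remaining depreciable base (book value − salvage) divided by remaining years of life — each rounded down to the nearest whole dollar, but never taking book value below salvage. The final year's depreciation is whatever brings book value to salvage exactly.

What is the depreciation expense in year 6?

$22,571

Depreciable base = $207,363 − $10,300 = $197,063.
Year 1: DB = ⌊$207,363 × 150%/7⌋ = $44,434; SL = ⌊$197,063/7⌋ = $28,151 → take DB $44,434. Book value $162,929.
Year 2: DB = ⌊$162,929 × 150%/7⌋ = $34,913; SL = ⌊$152,629/6⌋ = $25,438 → take DB $34,913. Book value $128,016.
Year 3: DB = ⌊$128,016 × 150%/7⌋ = $27,432; SL = ⌊$117,716/5⌋ = $23,543 → take DB $27,432. Book value $100,584.
Year 4: DB = ⌊$100,584 × 150%/7⌋ = $21,553; SL = ⌊$90,284/4⌋ = $22,571 → take SL $22,571. Book value $78,013.
Year 5: DB = ⌊$78,013 × 150%/7⌋ = $16,717; SL = ⌊$67,713/3⌋ = $22,571 → take SL $22,571. Book value $55,442.
Year 6: DB = ⌊$55,442 × 150%/7⌋ = $11,880; SL = ⌊$45,142/2⌋ = $22,571 → take SL $22,571. Book value $32,871.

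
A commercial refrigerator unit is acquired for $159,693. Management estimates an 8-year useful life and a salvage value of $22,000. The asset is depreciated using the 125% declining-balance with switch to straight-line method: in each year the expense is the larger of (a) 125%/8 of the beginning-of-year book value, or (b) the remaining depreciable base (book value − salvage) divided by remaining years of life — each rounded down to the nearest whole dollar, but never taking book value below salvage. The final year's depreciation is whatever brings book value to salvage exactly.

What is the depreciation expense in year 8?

Depreciable base = $159,693 − $22,000 = $137,693.
Year 1: DB = ⌊$159,693 × 125%/8⌋ = $24,952; SL = ⌊$137,693/8⌋ = $17,211 → take DB $24,952. Book value $134,741.
Year 2: DB = ⌊$134,741 × 125%/8⌋ = $21,053; SL = ⌊$112,741/7⌋ = $16,105 → take DB $21,053. Book value $113,688.
Year 3: DB = ⌊$113,688 × 125%/8⌋ = $17,763; SL = ⌊$91,688/6⌋ = $15,281 → take DB $17,763. Book value $95,925.
Year 4: DB = ⌊$95,925 × 125%/8⌋ = $14,988; SL = ⌊$73,925/5⌋ = $14,785 → take DB $14,988. Book value $80,937.
Year 5: DB = ⌊$80,937 × 125%/8⌋ = $12,646; SL = ⌊$58,937/4⌋ = $14,734 → take SL $14,734. Book value $66,203.
Year 6: DB = ⌊$66,203 × 125%/8⌋ = $10,344; SL = ⌊$44,203/3⌋ = $14,734 → take SL $14,734. Book value $51,469.
Year 7: DB = ⌊$51,469 × 125%/8⌋ = $8,042; SL = ⌊$29,469/2⌋ = $14,734 → take SL $14,734. Book value $36,735.
Year 8 (final): $36,735 − $22,000 = $14,735. Book value $22,000.

$14,735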